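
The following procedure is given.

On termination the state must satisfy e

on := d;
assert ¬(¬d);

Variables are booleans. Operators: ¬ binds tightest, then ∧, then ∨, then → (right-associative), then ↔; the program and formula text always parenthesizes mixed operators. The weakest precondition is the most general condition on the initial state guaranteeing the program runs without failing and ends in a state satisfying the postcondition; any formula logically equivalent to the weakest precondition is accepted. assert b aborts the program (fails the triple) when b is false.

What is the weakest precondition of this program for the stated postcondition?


Working backward. After the program, e must hold.
Before assert ¬(¬d): d ∧ e
Before on := d: d ∧ e
Answer: WP = d ∧ e


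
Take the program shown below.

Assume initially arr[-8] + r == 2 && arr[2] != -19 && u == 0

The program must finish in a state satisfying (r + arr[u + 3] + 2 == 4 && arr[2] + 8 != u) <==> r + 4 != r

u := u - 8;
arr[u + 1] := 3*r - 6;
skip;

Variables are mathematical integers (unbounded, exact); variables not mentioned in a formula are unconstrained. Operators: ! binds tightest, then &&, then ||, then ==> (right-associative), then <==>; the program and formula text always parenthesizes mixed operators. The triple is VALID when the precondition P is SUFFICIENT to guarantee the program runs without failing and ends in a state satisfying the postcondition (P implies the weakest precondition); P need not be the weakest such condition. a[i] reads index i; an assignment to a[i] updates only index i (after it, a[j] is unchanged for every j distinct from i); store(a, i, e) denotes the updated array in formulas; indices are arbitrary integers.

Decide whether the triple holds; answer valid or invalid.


Working backward. After the program, the postcondition (r + arr[u + 3] + 2 == 4 && arr[2] + 8 != u) <==> r + 4 != r must hold; in canonical form it is arr[u + 3] + r == 2 && arr[2] != u - 8.
Before skip: arr[u + 3] + r == 2 && arr[2] != u - 8
Before arr[u + 1] := 3*r - 6: store(arr, u + 1, 3*r - 6)[u + 3] + r == 2 && store(arr, u + 1, 3*r - 6)[2] != u - 8
Before u := u - 8: store(arr, u - 7, 3*r - 6)[u - 5] + r == 2 && store(arr, u - 7, 3*r - 6)[2] != u - 16
The weakest precondition is store(arr, u - 7, 3*r - 6)[u - 5] + r == 2 && store(arr, u - 7, 3*r - 6)[2] != u - 16.
Check whether arr[-8] + r == 2 && arr[2] != -19 && u == 0 implies it.
Countermodel: at the initial state arr = {[-8] = 0, [-7] = -1, [-5] = -1, [2] = 3, elsewhere -1}, r = 2, u = 0, the precondition holds but the weakest precondition fails.
Answer: invalid


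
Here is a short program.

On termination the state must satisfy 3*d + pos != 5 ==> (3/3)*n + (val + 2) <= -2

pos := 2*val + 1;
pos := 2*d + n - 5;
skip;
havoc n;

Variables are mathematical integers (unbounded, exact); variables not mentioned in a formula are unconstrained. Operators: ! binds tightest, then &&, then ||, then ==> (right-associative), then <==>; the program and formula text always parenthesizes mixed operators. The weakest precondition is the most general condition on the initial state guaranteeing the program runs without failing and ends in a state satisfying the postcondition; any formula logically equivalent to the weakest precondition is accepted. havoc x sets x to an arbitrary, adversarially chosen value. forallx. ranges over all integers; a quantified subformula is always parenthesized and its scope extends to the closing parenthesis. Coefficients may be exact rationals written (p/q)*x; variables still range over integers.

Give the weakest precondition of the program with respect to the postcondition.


Working backward. After the program, the postcondition 3*d + pos != 5 ==> (3/3)*n + (val + 2) <= -2 must hold; in canonical form it is 3*d + pos != 5 ==> n + val <= -4.
Before havoc n: forall n_1. (3*d + pos != 5 ==> n_1 + val <= -4)
Before skip: forall n_1. (3*d + pos != 5 ==> n_1 + val <= -4)
Before pos := 2*d + n - 5: forall n_1. (5*d + n != 10 ==> n_1 + val <= -4)
Before pos := 2*val + 1: forall n_1. (5*d + n != 10 ==> n_1 + val <= -4)
Answer: WP = forall n_1. (5*d + n != 10 ==> n_1 + val <= -4)


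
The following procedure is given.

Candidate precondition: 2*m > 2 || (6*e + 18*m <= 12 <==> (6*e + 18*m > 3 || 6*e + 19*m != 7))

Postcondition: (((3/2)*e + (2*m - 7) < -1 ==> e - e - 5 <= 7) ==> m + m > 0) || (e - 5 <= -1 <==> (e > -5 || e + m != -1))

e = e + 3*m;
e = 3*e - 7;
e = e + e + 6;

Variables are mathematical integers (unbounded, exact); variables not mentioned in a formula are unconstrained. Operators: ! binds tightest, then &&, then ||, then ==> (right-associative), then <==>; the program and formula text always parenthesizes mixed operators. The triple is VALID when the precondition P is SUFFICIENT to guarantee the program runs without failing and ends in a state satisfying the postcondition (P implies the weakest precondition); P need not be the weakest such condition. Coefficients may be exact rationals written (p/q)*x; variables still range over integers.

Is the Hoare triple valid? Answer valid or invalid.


Working backward. After the program, the postcondition (((3/2)*e + (2*m - 7) < -1 ==> e - e - 5 <= 7) ==> m + m > 0) || (e - 5 <= -1 <==> (e > -5 || e + m != -1)) must hold; in canonical form it is 2*m > 0 || (e <= 4 <==> (e > -5 || e + m != -1)).
Before e := e + e + 6: 2*m > 0 || (2*e <= -2 <==> (2*e > -11 || 2*e + m != -7))
Before e := 3*e - 7: 2*m > 0 || (6*e <= 12 <==> (6*e > 3 || 6*e + m != 7))
Before e := e + 3*m: 2*m > 0 || (6*e + 18*m <= 12 <==> (6*e + 18*m > 3 || 6*e + 19*m != 7))
The weakest precondition is 2*m > 0 || (6*e + 18*m <= 12 <==> (6*e + 18*m > 3 || 6*e + 19*m != 7)).
Check whether 2*m > 2 || (6*e + 18*m <= 12 <==> (6*e + 18*m > 3 || 6*e + 19*m != 7)) implies it.
Every state satisfying the precondition satisfies the weakest precondition: the implication holds.
Answer: valid


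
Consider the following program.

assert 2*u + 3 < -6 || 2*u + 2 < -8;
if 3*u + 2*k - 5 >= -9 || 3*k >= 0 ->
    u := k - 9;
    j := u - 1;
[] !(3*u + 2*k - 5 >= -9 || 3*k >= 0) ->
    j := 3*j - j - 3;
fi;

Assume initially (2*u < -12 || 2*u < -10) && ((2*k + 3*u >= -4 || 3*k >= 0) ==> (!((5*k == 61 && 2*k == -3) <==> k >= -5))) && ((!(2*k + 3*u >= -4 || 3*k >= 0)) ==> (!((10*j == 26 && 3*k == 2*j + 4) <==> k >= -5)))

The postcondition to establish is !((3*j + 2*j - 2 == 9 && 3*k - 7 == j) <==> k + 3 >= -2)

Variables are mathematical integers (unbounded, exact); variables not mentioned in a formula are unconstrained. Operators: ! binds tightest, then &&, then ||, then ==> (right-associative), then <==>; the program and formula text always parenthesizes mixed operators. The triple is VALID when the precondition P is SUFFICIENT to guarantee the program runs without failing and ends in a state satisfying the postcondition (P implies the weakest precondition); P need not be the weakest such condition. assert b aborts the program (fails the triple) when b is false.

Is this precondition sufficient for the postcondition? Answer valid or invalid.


Working backward. After the program, the postcondition !((3*j + 2*j - 2 == 9 && 3*k - 7 == j) <==> k + 3 >= -2) must hold; in canonical form it is !((5*j == 11 && 3*k == j + 7) <==> k >= -5).
Then branch requires !((5*k == 61 && 2*k == -3) <==> k >= -5); else branch requires !((10*j == 26 && 3*k == 2*j + 4) <==> k >= -5).
Before the if: ((2*k + 3*u >= -4 || 3*k >= 0) ==> (!((5*k == 61 && 2*k == -3) <==> k >= -5))) && ((!(2*k + 3*u >= -4 || 3*k >= 0)) ==> (!((10*j == 26 && 3*k == 2*j + 4) <==> k >= -5)))
Before assert 2*u + 3 < -6 || 2*u + 2 < -8: (2*u < -9 || 2*u < -10) && ((2*k + 3*u >= -4 || 3*k >= 0) ==> (!((5*k == 61 && 2*k == -3) <==> k >= -5))) && ((!(2*k + 3*u >= -4 || 3*k >= 0)) ==> (!((10*j == 26 && 3*k == 2*j + 4) <==> k >= -5)))
The weakest precondition is (2*u < -9 || 2*u < -10) && ((2*k + 3*u >= -4 || 3*k >= 0) ==> (!((5*k == 61 && 2*k == -3) <==> k >= -5))) && ((!(2*k + 3*u >= -4 || 3*k >= 0)) ==> (!((10*j == 26 && 3*k == 2*j + 4) <==> k >= -5))).
Check whether (2*u < -12 || 2*u < -10) && ((2*k + 3*u >= -4 || 3*k >= 0) ==> (!((5*k == 61 && 2*k == -3) <==> k >= -5))) && ((!(2*k + 3*u >= -4 || 3*k >= 0)) ==> (!((10*j == 26 && 3*k == 2*j + 4) <==> k >= -5))) implies it.
Every state satisfying the precondition satisfies the weakest precondition: the implication holds.
Answer: valid


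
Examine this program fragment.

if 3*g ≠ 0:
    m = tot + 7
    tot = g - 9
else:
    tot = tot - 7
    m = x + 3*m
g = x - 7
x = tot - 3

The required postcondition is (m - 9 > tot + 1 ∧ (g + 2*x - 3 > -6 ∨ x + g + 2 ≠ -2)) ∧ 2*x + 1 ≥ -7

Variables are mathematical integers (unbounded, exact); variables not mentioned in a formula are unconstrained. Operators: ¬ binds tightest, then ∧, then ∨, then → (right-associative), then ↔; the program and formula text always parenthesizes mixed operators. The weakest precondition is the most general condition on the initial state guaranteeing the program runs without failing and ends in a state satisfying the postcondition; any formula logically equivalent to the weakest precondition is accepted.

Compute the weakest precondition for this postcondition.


Working backward. After the program, the postcondition (m - 9 > tot + 1 ∧ (g + 2*x - 3 > -6 ∨ x + g + 2 ≠ -2)) ∧ 2*x + 1 ≥ -7 must hold; in canonical form it is m > tot + 10 ∧ (g + 2*x > -3 ∨ g + x ≠ -4) ∧ 2*x ≥ -8.
Before x := tot - 3: m > tot + 10 ∧ (g + 2*tot > 3 ∨ g + tot ≠ -1) ∧ 2*tot ≥ -2
Before g := x - 7: m > tot + 10 ∧ (2*tot + x > 10 ∨ tot + x ≠ 6) ∧ 2*tot ≥ -2
Then branch requires tot > g - 6 ∧ (2*g + x > 28 ∨ g + x ≠ 15) ∧ 2*g ≥ 16; else branch requires 3*m + x > tot + 3 ∧ (2*tot + x > 24 ∨ tot + x ≠ 13) ∧ 2*tot ≥ 12.
Before the if: (3*g ≠ 0 → (tot > g - 6 ∧ (2*g + x > 28 ∨ g + x ≠ 15) ∧ 2*g ≥ 16)) ∧ ((¬(3*g ≠ 0)) → (3*m + x > tot + 3 ∧ (2*tot + x > 24 ∨ tot + x ≠ 13) ∧ 2*tot ≥ 12))
Answer: WP = (3*g ≠ 0 → (tot > g - 6 ∧ (2*g + x > 28 ∨ g + x ≠ 15) ∧ 2*g ≥ 16)) ∧ ((¬(3*g ≠ 0)) → (3*m + x > tot + 3 ∧ (2*tot + x > 24 ∨ tot + x ≠ 13) ∧ 2*tot ≥ 12))


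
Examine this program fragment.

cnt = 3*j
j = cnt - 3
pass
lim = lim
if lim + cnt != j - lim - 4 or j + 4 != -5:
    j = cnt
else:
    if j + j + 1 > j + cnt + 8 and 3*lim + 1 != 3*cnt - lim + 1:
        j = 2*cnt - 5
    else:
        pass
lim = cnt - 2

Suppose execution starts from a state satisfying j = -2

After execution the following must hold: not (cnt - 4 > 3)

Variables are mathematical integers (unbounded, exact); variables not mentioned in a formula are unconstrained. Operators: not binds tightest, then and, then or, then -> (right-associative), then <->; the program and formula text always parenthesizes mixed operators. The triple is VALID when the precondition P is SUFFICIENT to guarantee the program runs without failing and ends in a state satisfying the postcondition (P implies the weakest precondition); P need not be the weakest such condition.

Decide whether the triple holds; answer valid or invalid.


Working backward. After the program, the postcondition not (cnt - 4 > 3) must hold; in canonical form it is not (cnt > 7).
Before lim := cnt - 2: not (cnt > 7)
Then branch requires not (cnt > 7); else branch requires ((j > cnt + 7 and 4*lim != 3*cnt) -> (not (cnt > 7))) and ((not (j > cnt + 7 and 4*lim != 3*cnt)) -> (not (cnt > 7))).
Before the if: ((cnt + 2*lim != j - 4 or j != -9) -> (not (cnt > 7))) and ((not (cnt + 2*lim != j - 4 or j != -9)) -> (((j > cnt + 7 and 4*lim != 3*cnt) -> (not (cnt > 7))) and ((not (j > cnt + 7 and 4*lim != 3*cnt)) -> (not (cnt > 7)))))
Before lim := lim: ((cnt + 2*lim != j - 4 or j != -9) -> (not (cnt > 7))) and ((not (cnt + 2*lim != j - 4 or j != -9)) -> (((j > cnt + 7 and 4*lim != 3*cnt) -> (not (cnt > 7))) and ((not (j > cnt + 7 and 4*lim != 3*cnt)) -> (not (cnt > 7)))))
Before skip: ((cnt + 2*lim != j - 4 or j != -9) -> (not (cnt > 7))) and ((not (cnt + 2*lim != j - 4 or j != -9)) -> (((j > cnt + 7 and 4*lim != 3*cnt) -> (not (cnt > 7))) and ((not (j > cnt + 7 and 4*lim != 3*cnt)) -> (not (cnt > 7)))))
Before j := cnt - 3: ((2*lim != -7 or cnt != -6) -> (not (cnt > 7))) and ((not (2*lim != -7 or cnt != -6)) -> (not (cnt > 7)))
Before cnt := 3*j: ((2*lim != -7 or 3*j != -6) -> (not (3*j > 7))) and ((not (2*lim != -7 or 3*j != -6)) -> (not (3*j > 7)))
The weakest precondition is ((2*lim != -7 or 3*j != -6) -> (not (3*j > 7))) and ((not (2*lim != -7 or 3*j != -6)) -> (not (3*j > 7))).
Check whether j = -2 implies it.
Every state satisfying the precondition satisfies the weakest precondition: the implication holds.
Answer: valid


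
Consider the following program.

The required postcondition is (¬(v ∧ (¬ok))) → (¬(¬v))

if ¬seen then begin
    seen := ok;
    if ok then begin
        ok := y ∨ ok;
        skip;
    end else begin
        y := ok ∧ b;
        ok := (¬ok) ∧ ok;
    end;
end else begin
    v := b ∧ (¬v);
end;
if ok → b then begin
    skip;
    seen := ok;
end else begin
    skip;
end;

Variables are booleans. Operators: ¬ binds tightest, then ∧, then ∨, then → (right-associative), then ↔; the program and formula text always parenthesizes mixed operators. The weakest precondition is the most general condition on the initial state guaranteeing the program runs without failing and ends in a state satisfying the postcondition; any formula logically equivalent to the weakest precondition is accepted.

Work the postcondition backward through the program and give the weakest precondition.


Working backward. After the program, the postcondition (¬(v ∧ (¬ok))) → (¬(¬v)) must hold; in canonical form it is (¬(v ∧ (¬ok))) → v.
Then branch requires (¬(v ∧ (¬ok))) → v; else branch requires (¬(v ∧ (¬ok))) → v.
Before the if: ((ok → b) → ((¬(v ∧ (¬ok))) → v)) ∧ ((¬(ok → b)) → ((¬(v ∧ (¬ok))) → v))
Then branch requires (ok → ((((y ∨ ok) → b) → ((¬(v ∧ (¬(y ∨ ok)))) → v)) ∧ ((¬((y ∨ ok) → b)) → ((¬(v ∧ (¬(y ∨ ok)))) → v)))) ∧ ((¬ok) → ((¬v) → v)); else branch requires ((ok → b) → ((¬(b ∧ (¬v) ∧ (¬ok))) → (b ∧ (¬v)))) ∧ ((¬(ok → b)) → ((¬(b ∧ (¬v) ∧ (¬ok))) → (b ∧ (¬v)))).
Before the if: ((¬seen) → ((ok → ((((y ∨ ok) → b) → ((¬(v ∧ (¬(y ∨ ok)))) → v)) ∧ ((¬((y ∨ ok) → b)) → ((¬(v ∧ (¬(y ∨ ok)))) → v)))) ∧ ((¬ok) → ((¬v) → v)))) ∧ (seen → (((ok → b) → ((¬(b ∧ (¬v) ∧ (¬ok))) → (b ∧ (¬v)))) ∧ ((¬(ok → b)) → ((¬(b ∧ (¬v) ∧ (¬ok))) → (b ∧ (¬v))))))
Answer: WP = ((¬seen) → ((ok → ((((y ∨ ok) → b) → ((¬(v ∧ (¬(y ∨ ok)))) → v)) ∧ ((¬((y ∨ ok) → b)) → ((¬(v ∧ (¬(y ∨ ok)))) → v)))) ∧ ((¬ok) → ((¬v) → v)))) ∧ (seen → (((ok → b) → ((¬(b ∧ (¬v) ∧ (¬ok))) → (b ∧ (¬v)))) ∧ ((¬(ok → b)) → ((¬(b ∧ (¬v) ∧ (¬ok))) → (b ∧ (¬v))))))


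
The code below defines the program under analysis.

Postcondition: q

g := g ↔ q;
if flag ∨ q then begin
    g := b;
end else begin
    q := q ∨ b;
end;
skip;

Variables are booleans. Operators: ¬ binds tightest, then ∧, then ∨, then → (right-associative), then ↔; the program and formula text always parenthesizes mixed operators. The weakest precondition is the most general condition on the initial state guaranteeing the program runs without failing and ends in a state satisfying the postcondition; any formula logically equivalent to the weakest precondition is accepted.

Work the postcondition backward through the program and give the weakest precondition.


Working backward. After the program, q must hold.
Before skip: q
Then branch requires q; else branch requires q ∨ b.
Before the if: ((flag ∨ q) → q) ∧ ((¬(flag ∨ q)) → (q ∨ b))
Before g := g ↔ q: ((flag ∨ q) → q) ∧ ((¬(flag ∨ q)) → (q ∨ b))
Answer: WP = ((flag ∨ q) → q) ∧ ((¬(flag ∨ q)) → (q ∨ b))


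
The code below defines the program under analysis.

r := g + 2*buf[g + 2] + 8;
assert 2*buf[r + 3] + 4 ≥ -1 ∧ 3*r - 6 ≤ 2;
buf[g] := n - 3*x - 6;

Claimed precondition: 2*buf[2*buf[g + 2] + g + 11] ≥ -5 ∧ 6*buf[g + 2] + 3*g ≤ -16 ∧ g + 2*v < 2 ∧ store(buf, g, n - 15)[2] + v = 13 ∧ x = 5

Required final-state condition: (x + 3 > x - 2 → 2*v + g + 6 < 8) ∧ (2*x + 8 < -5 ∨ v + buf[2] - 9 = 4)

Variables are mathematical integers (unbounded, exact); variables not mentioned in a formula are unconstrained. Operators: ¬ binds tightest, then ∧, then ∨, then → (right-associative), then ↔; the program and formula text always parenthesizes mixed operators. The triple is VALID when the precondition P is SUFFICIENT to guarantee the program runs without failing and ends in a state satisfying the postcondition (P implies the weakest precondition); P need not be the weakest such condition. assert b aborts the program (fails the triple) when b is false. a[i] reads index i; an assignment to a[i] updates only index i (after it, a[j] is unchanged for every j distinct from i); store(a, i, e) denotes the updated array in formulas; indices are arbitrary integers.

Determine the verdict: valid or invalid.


Working backward. After the program, the postcondition (x + 3 > x - 2 → 2*v + g + 6 < 8) ∧ (2*x + 8 < -5 ∨ v + buf[2] - 9 = 4) must hold; in canonical form it is g + 2*v < 2 ∧ (2*x < -13 ∨ buf[2] + v = 13).
Before buf[g] := n - 3*x - 6: g + 2*v < 2 ∧ (2*x < -13 ∨ store(buf, g, n - 3*x - 6)[2] + v = 13)
Before assert 2*buf[r + 3] + 4 ≥ -1 ∧ 3*r - 6 ≤ 2: 2*buf[r + 3] ≥ -5 ∧ 3*r ≤ 8 ∧ g + 2*v < 2 ∧ (2*x < -13 ∨ store(buf, g, n - 3*x - 6)[2] + v = 13)
Before r := g + 2*buf[g + 2] + 8: 2*buf[2*buf[g + 2] + g + 11] ≥ -5 ∧ 6*buf[g + 2] + 3*g ≤ -16 ∧ g + 2*v < 2 ∧ (2*x < -13 ∨ store(buf, g, n - 3*x - 6)[2] + v = 13)
The weakest precondition is 2*buf[2*buf[g + 2] + g + 11] ≥ -5 ∧ 6*buf[g + 2] + 3*g ≤ -16 ∧ g + 2*v < 2 ∧ (2*x < -13 ∨ store(buf, g, n - 3*x - 6)[2] + v = 13).
Check whether 2*buf[2*buf[g + 2] + g + 11] ≥ -5 ∧ 6*buf[g + 2] + 3*g ≤ -16 ∧ g + 2*v < 2 ∧ store(buf, g, n - 15)[2] + v = 13 ∧ x = 5 implies it.
Countermodel: at the initial state buf = {[2] = 3, [4] = -4, [5] = 0, elsewhere 3}, g = 2, n = 29, v = -1, x = 5, the precondition holds but the weakest precondition fails.
Answer: invalid


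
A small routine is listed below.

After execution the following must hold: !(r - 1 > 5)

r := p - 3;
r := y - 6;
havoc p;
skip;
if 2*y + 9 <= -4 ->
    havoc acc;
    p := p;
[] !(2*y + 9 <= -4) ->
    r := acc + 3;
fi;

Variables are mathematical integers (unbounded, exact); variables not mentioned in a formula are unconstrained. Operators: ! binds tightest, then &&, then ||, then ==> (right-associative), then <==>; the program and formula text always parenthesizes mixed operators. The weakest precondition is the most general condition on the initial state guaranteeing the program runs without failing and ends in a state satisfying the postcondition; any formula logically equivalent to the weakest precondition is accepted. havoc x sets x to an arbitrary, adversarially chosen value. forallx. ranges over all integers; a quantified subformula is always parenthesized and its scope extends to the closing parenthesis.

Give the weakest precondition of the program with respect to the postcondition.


Working backward. After the program, the postcondition !(r - 1 > 5) must hold; in canonical form it is !(r > 6).
Then branch requires !(r > 6); else branch requires !(acc > 3).
Before the if: (2*y <= -13 ==> (!(r > 6))) && ((!(2*y <= -13)) ==> (!(acc > 3)))
Before skip: (2*y <= -13 ==> (!(r > 6))) && ((!(2*y <= -13)) ==> (!(acc > 3)))
Before havoc p: (2*y <= -13 ==> (!(r > 6))) && ((!(2*y <= -13)) ==> (!(acc > 3)))
Before r := y - 6: (2*y <= -13 ==> (!(y > 12))) && ((!(2*y <= -13)) ==> (!(acc > 3)))
Before r := p - 3: (2*y <= -13 ==> (!(y > 12))) && ((!(2*y <= -13)) ==> (!(acc > 3)))
Answer: WP = (2*y <= -13 ==> (!(y > 12))) && ((!(2*y <= -13)) ==> (!(acc > 3)))


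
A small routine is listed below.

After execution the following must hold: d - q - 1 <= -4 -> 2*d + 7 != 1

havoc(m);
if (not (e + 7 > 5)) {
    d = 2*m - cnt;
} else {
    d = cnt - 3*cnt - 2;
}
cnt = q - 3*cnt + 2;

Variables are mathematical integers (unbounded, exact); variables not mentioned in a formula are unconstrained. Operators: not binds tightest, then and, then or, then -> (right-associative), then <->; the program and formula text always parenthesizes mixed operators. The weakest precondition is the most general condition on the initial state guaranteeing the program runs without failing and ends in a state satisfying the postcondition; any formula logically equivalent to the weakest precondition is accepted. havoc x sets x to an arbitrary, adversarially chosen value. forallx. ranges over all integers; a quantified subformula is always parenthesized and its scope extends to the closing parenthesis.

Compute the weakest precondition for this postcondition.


Working backward. After the program, the postcondition d - q - 1 <= -4 -> 2*d + 7 != 1 must hold; in canonical form it is d <= q - 3 -> 2*d != -6.
Before cnt := q - 3*cnt + 2: d <= q - 3 -> 2*d != -6
Then branch requires 2*m <= cnt + q - 3 -> 4*m != 2*cnt - 6; else branch requires 2*cnt + q >= 1 -> 4*cnt != 2.
Before the if: ((not (e > -2)) -> (2*m <= cnt + q - 3 -> 4*m != 2*cnt - 6)) and (e > -2 -> (2*cnt + q >= 1 -> 4*cnt != 2))
Before havoc m: forall m_1. (((not (e > -2)) -> (2*m_1 <= cnt + q - 3 -> 4*m_1 != 2*cnt - 6)) and (e > -2 -> (2*cnt + q >= 1 -> 4*cnt != 2)))
Answer: WP = forall m_1. (((not (e > -2)) -> (2*m_1 <= cnt + q - 3 -> 4*m_1 != 2*cnt - 6)) and (e > -2 -> (2*cnt + q >= 1 -> 4*cnt != 2)))


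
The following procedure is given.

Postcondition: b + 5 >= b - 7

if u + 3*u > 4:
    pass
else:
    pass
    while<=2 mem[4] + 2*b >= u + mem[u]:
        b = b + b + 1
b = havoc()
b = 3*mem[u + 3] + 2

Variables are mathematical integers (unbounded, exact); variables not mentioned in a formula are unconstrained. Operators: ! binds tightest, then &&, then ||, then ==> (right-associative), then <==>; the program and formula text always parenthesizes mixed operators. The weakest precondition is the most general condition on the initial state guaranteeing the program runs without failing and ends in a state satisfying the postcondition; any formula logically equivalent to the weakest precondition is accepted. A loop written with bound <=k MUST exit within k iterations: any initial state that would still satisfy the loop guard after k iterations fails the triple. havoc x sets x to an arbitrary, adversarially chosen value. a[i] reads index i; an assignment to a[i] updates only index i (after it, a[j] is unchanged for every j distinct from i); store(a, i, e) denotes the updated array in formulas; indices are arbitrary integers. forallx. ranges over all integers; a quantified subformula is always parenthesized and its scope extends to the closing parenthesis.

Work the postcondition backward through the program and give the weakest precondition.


Working backward. After the program, the postcondition b + 5 >= b - 7 must hold; in canonical form it is true.
Before b := 3*mem[u + 3] + 2: true
Before havoc b: true
Then branch requires true; else branch requires mem[4] + 2*b >= mem[u] + u ==> (mem[4] + 4*b >= mem[u] + u - 2 ==> (!(mem[4] + 8*b >= mem[u] + u - 6))).
Before the if: (!(4*u > 4)) ==> (mem[4] + 2*b >= mem[u] + u ==> (mem[4] + 4*b >= mem[u] + u - 2 ==> (!(mem[4] + 8*b >= mem[u] + u - 6))))
Answer: WP = (!(4*u > 4)) ==> (mem[4] + 2*b >= mem[u] + u ==> (mem[4] + 4*b >= mem[u] + u - 2 ==> (!(mem[4] + 8*b >= mem[u] + u - 6))))


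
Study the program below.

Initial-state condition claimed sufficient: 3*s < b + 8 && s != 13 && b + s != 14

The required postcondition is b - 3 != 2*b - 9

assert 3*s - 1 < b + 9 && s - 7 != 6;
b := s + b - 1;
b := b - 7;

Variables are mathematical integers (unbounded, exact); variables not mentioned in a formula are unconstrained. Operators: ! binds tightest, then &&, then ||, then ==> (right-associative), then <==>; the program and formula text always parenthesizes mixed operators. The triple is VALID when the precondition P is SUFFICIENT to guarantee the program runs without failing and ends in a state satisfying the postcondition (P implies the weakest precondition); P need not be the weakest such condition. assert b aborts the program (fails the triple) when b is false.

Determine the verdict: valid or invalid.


Working backward. After the program, the postcondition b - 3 != 2*b - 9 must hold; in canonical form it is b != 6.
Before b := b - 7: b != 13
Before b := s + b - 1: b + s != 14
Before assert 3*s - 1 < b + 9 && s - 7 != 6: 3*s < b + 10 && s != 13 && b + s != 14
The weakest precondition is 3*s < b + 10 && s != 13 && b + s != 14.
Check whether 3*s < b + 8 && s != 13 && b + s != 14 implies it.
Every state satisfying the precondition satisfies the weakest precondition: the implication holds.
Answer: valid


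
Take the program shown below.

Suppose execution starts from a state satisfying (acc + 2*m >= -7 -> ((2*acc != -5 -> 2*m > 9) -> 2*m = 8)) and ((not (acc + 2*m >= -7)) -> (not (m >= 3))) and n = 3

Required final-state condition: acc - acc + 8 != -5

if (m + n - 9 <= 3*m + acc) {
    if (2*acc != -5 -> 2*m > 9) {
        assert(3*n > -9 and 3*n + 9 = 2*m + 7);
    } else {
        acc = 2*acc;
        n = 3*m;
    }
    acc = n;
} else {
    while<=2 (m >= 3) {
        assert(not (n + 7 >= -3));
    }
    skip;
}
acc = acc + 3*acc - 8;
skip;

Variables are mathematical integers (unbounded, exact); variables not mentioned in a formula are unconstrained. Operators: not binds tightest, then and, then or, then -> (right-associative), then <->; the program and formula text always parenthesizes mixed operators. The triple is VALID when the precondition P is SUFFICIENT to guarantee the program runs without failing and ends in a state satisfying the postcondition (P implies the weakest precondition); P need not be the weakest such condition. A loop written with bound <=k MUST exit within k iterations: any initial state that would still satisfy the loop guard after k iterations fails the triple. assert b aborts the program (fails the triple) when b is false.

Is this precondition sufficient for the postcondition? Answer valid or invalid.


Working backward. After the program, the postcondition acc - acc + 8 != -5 must hold; in canonical form it is true.
Before skip: true
Before acc := acc + 3*acc - 8: true
Then branch requires (2*acc != -5 -> 2*m > 9) -> (3*n > -9 and 3*n = 2*m - 2); else branch requires m >= 3 -> ((not (n >= -10)) and (m >= 3 -> ((not (n >= -10)) and (not (m >= 3))))).
Before the if: (n <= acc + 2*m + 9 -> ((2*acc != -5 -> 2*m > 9) -> (3*n > -9 and 3*n = 2*m - 2))) and ((not (n <= acc + 2*m + 9)) -> (m >= 3 -> ((not (n >= -10)) and (m >= 3 -> ((not (n >= -10)) and (not (m >= 3)))))))
The weakest precondition is (n <= acc + 2*m + 9 -> ((2*acc != -5 -> 2*m > 9) -> (3*n > -9 and 3*n = 2*m - 2))) and ((not (n <= acc + 2*m + 9)) -> (m >= 3 -> ((not (n >= -10)) and (m >= 3 -> ((not (n >= -10)) and (not (m >= 3))))))).
Check whether (acc + 2*m >= -7 -> ((2*acc != -5 -> 2*m > 9) -> 2*m = 8)) and ((not (acc + 2*m >= -7)) -> (not (m >= 3))) and n = 3 implies it.
Countermodel: at the initial state acc = -15, m = 4, n = 3, the precondition holds but the weakest precondition fails.
Answer: invalid


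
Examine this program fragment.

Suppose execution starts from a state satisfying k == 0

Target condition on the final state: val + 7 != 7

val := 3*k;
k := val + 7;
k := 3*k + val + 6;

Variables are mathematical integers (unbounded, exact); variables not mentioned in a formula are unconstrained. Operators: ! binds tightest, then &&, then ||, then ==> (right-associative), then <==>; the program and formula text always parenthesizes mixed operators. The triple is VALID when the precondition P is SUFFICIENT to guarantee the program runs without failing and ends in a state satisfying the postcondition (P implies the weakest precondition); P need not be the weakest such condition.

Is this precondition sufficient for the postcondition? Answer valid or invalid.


Working backward. After the program, the postcondition val + 7 != 7 must hold; in canonical form it is val != 0.
Before k := 3*k + val + 6: val != 0
Before k := val + 7: val != 0
Before val := 3*k: 3*k != 0
The weakest precondition is 3*k != 0.
Check whether k == 0 implies it.
Countermodel: at the initial state k = 0, the precondition holds but the weakest precondition fails.
Answer: invalid


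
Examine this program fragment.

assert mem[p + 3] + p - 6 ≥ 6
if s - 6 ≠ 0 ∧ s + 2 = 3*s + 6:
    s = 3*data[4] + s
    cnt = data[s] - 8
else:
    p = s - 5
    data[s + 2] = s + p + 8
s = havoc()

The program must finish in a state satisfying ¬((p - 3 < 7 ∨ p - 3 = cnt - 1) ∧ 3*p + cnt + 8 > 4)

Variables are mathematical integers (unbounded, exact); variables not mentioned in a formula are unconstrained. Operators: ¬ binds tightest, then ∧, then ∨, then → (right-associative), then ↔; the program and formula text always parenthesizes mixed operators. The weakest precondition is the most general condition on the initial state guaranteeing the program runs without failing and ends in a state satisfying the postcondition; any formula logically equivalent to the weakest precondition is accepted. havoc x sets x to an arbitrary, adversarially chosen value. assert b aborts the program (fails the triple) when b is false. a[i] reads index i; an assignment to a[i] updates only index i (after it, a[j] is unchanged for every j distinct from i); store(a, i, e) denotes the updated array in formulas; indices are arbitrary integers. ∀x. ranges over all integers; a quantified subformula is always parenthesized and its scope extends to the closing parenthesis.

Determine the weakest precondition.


Working backward. After the program, the postcondition ¬((p - 3 < 7 ∨ p - 3 = cnt - 1) ∧ 3*p + cnt + 8 > 4) must hold; in canonical form it is ¬((p < 10 ∨ p = cnt + 2) ∧ cnt + 3*p > -4).
Before havoc s: ¬((p < 10 ∨ p = cnt + 2) ∧ cnt + 3*p > -4)
Then branch requires ¬((p < 10 ∨ p = data[3*data[4] + s] - 6) ∧ data[3*data[4] + s] + 3*p > 4); else branch requires ¬((s < 15 ∨ s = cnt + 7) ∧ cnt + 3*s > 11).
Before the if: ((s ≠ 6 ∧ 2*s = -4) → (¬((p < 10 ∨ p = data[3*data[4] + s] - 6) ∧ data[3*data[4] + s] + 3*p > 4))) ∧ ((¬(s ≠ 6 ∧ 2*s = -4)) → (¬((s < 15 ∨ s = cnt + 7) ∧ cnt + 3*s > 11)))
Before assert mem[p + 3] + p - 6 ≥ 6: mem[p + 3] + p ≥ 12 ∧ ((s ≠ 6 ∧ 2*s = -4) → (¬((p < 10 ∨ p = data[3*data[4] + s] - 6) ∧ data[3*data[4] + s] + 3*p > 4))) ∧ ((¬(s ≠ 6 ∧ 2*s = -4)) → (¬((s < 15 ∨ s = cnt + 7) ∧ cnt + 3*s > 11)))
Answer: WP = mem[p + 3] + p ≥ 12 ∧ ((s ≠ 6 ∧ 2*s = -4) → (¬((p < 10 ∨ p = data[3*data[4] + s] - 6) ∧ data[3*data[4] + s] + 3*p > 4))) ∧ ((¬(s ≠ 6 ∧ 2*s = -4)) → (¬((s < 15 ∨ s = cnt + 7) ∧ cnt + 3*s > 11)))


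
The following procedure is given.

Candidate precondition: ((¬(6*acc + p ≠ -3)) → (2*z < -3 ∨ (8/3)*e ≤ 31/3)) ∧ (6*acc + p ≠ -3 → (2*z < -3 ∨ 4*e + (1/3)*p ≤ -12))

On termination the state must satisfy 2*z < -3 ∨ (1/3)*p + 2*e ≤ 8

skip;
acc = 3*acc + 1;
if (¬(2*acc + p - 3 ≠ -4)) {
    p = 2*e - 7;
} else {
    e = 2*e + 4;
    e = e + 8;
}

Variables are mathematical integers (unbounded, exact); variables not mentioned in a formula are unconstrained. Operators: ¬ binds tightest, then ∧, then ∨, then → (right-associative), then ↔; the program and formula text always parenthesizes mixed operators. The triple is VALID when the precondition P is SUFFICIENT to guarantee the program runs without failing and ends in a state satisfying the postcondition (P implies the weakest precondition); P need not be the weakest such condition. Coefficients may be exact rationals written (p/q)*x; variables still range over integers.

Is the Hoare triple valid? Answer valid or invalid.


Working backward. After the program, the postcondition 2*z < -3 ∨ (1/3)*p + 2*e ≤ 8 must hold; in canonical form it is 2*z < -3 ∨ 2*e + (1/3)*p ≤ 8.
Then branch requires 2*z < -3 ∨ (8/3)*e ≤ 31/3; else branch requires 2*z < -3 ∨ 4*e + (1/3)*p ≤ -16.
Before the if: ((¬(2*acc + p ≠ -1)) → (2*z < -3 ∨ (8/3)*e ≤ 31/3)) ∧ (2*acc + p ≠ -1 → (2*z < -3 ∨ 4*e + (1/3)*p ≤ -16))
Before acc := 3*acc + 1: ((¬(6*acc + p ≠ -3)) → (2*z < -3 ∨ (8/3)*e ≤ 31/3)) ∧ (6*acc + p ≠ -3 → (2*z < -3 ∨ 4*e + (1/3)*p ≤ -16))
Before skip: ((¬(6*acc + p ≠ -3)) → (2*z < -3 ∨ (8/3)*e ≤ 31/3)) ∧ (6*acc + p ≠ -3 → (2*z < -3 ∨ 4*e + (1/3)*p ≤ -16))
The weakest precondition is ((¬(6*acc + p ≠ -3)) → (2*z < -3 ∨ (8/3)*e ≤ 31/3)) ∧ (6*acc + p ≠ -3 → (2*z < -3 ∨ 4*e + (1/3)*p ≤ -16)).
Check whether ((¬(6*acc + p ≠ -3)) → (2*z < -3 ∨ (8/3)*e ≤ 31/3)) ∧ (6*acc + p ≠ -3 → (2*z < -3 ∨ 4*e + (1/3)*p ≤ -12)) implies it.
Countermodel: at the initial state acc = 0, e = -3, p = 0, z = -1, the precondition holds but the weakest precondition fails.
Answer: invalid


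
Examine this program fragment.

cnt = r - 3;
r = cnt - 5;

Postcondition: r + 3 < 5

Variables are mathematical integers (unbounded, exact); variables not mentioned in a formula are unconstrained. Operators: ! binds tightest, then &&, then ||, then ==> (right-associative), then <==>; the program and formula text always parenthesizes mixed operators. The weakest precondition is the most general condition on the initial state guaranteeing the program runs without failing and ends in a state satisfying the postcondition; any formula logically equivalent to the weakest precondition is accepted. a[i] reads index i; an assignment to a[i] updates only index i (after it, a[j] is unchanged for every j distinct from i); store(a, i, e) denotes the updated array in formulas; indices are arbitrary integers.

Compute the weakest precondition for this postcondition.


Working backward. After the program, the postcondition r + 3 < 5 must hold; in canonical form it is r < 2.
Before r := cnt - 5: cnt < 7
Before cnt := r - 3: r < 10
Answer: WP = r < 10


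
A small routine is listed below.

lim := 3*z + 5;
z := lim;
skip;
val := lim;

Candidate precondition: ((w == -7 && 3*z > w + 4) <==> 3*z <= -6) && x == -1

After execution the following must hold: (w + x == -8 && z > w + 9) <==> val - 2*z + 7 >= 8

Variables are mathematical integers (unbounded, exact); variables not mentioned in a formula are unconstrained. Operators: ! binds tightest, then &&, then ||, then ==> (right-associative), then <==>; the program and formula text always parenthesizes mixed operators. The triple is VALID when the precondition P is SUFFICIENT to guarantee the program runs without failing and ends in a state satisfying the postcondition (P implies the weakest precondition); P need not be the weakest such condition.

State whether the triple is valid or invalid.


Working backward. After the program, the postcondition (w + x == -8 && z > w + 9) <==> val - 2*z + 7 >= 8 must hold; in canonical form it is (w + x == -8 && z > w + 9) <==> val >= 2*z + 1.
Before val := lim: (w + x == -8 && z > w + 9) <==> lim >= 2*z + 1
Before skip: (w + x == -8 && z > w + 9) <==> lim >= 2*z + 1
Before z := lim: (w + x == -8 && lim > w + 9) <==> lim <= -1
Before lim := 3*z + 5: (w + x == -8 && 3*z > w + 4) <==> 3*z <= -6
The weakest precondition is (w + x == -8 && 3*z > w + 4) <==> 3*z <= -6.
Check whether ((w == -7 && 3*z > w + 4) <==> 3*z <= -6) && x == -1 implies it.
Every state satisfying the precondition satisfies the weakest precondition: the implication holds.
Answer: valid


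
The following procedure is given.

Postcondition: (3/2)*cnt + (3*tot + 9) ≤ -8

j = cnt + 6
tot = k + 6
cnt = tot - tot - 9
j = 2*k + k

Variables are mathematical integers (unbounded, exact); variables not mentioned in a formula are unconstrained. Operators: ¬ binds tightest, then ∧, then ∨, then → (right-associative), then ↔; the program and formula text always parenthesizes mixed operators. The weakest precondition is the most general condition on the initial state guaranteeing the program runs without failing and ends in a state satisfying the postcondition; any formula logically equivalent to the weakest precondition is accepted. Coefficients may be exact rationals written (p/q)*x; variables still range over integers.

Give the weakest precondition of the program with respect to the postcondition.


Working backward. After the program, the postcondition (3/2)*cnt + (3*tot + 9) ≤ -8 must hold; in canonical form it is (3/2)*cnt + 3*tot ≤ -17.
Before j := 2*k + k: (3/2)*cnt + 3*tot ≤ -17
Before cnt := tot - tot - 9: 3*tot ≤ -7/2
Before tot := k + 6: 3*k ≤ -43/2
Before j := cnt + 6: 3*k ≤ -43/2
Answer: WP = 3*k ≤ -43/2


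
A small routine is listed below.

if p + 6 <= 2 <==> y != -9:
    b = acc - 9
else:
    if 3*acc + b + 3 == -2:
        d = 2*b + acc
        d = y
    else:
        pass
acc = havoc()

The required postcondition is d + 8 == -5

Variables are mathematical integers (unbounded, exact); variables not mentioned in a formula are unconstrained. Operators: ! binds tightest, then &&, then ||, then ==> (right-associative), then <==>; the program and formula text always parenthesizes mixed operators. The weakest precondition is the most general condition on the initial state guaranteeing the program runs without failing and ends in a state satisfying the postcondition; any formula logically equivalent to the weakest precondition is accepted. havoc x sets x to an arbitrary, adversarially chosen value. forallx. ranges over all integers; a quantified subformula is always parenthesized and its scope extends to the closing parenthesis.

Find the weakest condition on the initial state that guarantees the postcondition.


Working backward. After the program, the postcondition d + 8 == -5 must hold; in canonical form it is d == -13.
Before havoc acc: d == -13
Then branch requires d == -13; else branch requires (3*acc + b == -5 ==> y == -13) && ((!(3*acc + b == -5)) ==> d == -13).
Before the if: ((p <= -4 <==> y != -9) ==> d == -13) && ((!(p <= -4 <==> y != -9)) ==> ((3*acc + b == -5 ==> y == -13) && ((!(3*acc + b == -5)) ==> d == -13)))
Answer: WP = ((p <= -4 <==> y != -9) ==> d == -13) && ((!(p <= -4 <==> y != -9)) ==> ((3*acc + b == -5 ==> y == -13) && ((!(3*acc + b == -5)) ==> d == -13)))


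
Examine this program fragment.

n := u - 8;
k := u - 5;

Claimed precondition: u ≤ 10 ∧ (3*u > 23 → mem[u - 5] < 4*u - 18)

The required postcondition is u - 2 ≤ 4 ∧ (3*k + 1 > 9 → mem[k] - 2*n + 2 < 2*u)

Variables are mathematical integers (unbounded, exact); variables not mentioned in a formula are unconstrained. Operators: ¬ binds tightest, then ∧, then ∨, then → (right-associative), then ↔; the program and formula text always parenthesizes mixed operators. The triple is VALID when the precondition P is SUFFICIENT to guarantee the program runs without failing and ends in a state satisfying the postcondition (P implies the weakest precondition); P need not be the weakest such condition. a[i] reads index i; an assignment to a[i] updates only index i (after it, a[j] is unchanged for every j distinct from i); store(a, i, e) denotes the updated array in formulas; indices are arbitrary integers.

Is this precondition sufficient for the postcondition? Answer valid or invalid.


Working backward. After the program, the postcondition u - 2 ≤ 4 ∧ (3*k + 1 > 9 → mem[k] - 2*n + 2 < 2*u) must hold; in canonical form it is u ≤ 6 ∧ (3*k > 8 → mem[k] < 2*n + 2*u - 2).
Before k := u - 5: u ≤ 6 ∧ (3*u > 23 → mem[u - 5] < 2*n + 2*u - 2)
Before n := u - 8: u ≤ 6 ∧ (3*u > 23 → mem[u - 5] < 4*u - 18)
The weakest precondition is u ≤ 6 ∧ (3*u > 23 → mem[u - 5] < 4*u - 18).
Check whether u ≤ 10 ∧ (3*u > 23 → mem[u - 5] < 4*u - 18) implies it.
Countermodel: at the initial state mem = {[2] = 10, elsewhere 10}, u = 7, the precondition holds but the weakest precondition fails.
Answer: invalid


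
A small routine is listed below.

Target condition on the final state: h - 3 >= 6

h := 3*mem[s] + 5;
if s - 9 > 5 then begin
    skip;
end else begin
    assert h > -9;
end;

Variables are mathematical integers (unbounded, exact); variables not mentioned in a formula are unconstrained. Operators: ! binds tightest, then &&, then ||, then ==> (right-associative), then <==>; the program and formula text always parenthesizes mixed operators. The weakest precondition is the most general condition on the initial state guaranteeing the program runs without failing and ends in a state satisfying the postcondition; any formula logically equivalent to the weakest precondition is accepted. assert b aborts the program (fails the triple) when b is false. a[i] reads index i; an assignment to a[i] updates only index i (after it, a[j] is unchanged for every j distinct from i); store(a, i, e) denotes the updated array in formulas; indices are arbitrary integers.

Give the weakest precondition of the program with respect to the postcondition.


Working backward. After the program, the postcondition h - 3 >= 6 must hold; in canonical form it is h >= 9.
Then branch requires h >= 9; else branch requires h > -9 && h >= 9.
Before the if: (s > 14 ==> h >= 9) && ((!(s > 14)) ==> (h > -9 && h >= 9))
Before h := 3*mem[s] + 5: (s > 14 ==> 3*mem[s] >= 4) && ((!(s > 14)) ==> (3*mem[s] > -14 && 3*mem[s] >= 4))
Answer: WP = (s > 14 ==> 3*mem[s] >= 4) && ((!(s > 14)) ==> (3*mem[s] > -14 && 3*mem[s] >= 4))
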